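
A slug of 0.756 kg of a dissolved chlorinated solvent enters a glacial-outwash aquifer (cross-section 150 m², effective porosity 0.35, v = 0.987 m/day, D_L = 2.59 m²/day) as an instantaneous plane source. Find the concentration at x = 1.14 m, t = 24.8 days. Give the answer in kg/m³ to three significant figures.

6.08e-05 kg/m³

For an instantaneous plane source, C(x,t) = M/(n_e·A·√(4πDt)) · exp(−(x−vt)²/(4Dt)), with n_e·A the pore (flow) area.
Plume center vt = 0.987 × 24.8 = 24.4776 m, so the well at 1.14 m is 23.3376 m upgradient of the peak.
√(4πDt) = 28.41 m, giving peak height M/(n_e·A·√(4πDt)) = 0.756/(0.35 × 150 × 28.41) = 0.0005069 kg/m³.
(x−vt)²/(4Dt) = (-23.3376)²/(4 × 2.59 × 24.8) = 2.120; exp(−2.120) = 0.1200.
C = 0.0005069 × 0.1200 = 6.08e-05 kg/m³.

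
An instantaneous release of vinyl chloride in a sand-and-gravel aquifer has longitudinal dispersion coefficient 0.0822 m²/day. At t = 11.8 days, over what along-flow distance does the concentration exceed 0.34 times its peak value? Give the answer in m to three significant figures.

4.09 m

The plume is Gaussian with σ = √(2Dt) = √(2 × 0.0822 × 11.8) = 1.393 m.
C/C_peak = exp(−Δx²/(2σ²)) = 0.34 ⇒ Δx = σ·√(−2 ln 0.34) = 1.393 × 1.469 = 2.046 m.
Width = 2Δx = 4.09 m.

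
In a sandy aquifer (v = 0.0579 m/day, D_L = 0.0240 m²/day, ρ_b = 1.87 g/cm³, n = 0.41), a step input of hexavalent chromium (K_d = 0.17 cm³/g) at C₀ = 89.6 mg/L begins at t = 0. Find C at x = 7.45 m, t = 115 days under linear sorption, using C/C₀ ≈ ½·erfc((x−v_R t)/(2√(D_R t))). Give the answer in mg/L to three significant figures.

Retardation factor R = 1 + ρ_b·K_d/n = 1 + 1.87 × 0.17/0.41 = 1.775.
Sorption retards both mechanisms: v_R = v/R = 0.03262 m/day, D_R = D/R = 0.01352 m²/day.
v_R·t = 0.03262 × 115 = 3.7513 m; 2√(D_R t) = 2.494 m; argument = (7.45 − 3.7513)/2.494 = 1.483.
C = C₀ × ½·erfc(1.483) = 89.6 × 0.01798 = 1.61 mg/L.

1.61 mg/L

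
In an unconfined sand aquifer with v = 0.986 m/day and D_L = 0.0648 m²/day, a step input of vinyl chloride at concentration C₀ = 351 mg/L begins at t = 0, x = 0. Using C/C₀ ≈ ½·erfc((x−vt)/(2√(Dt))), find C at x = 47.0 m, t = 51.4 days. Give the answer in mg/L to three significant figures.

For a continuous step input, C/C₀ ≈ ½·erfc((x−vt)/(2√(Dt))).
vt = 0.986 × 51.4 = 50.6804 m and 2√(Dt) = 2√(0.0648 × 51.4) = 3.650 m.
Argument (x−vt)/(2√(Dt)) = (47.0 − 50.6804)/3.650 = -1.008; ½·erfc(-1.008) = 0.9230.
C = 351 × 0.9230 = 324 mg/L.

324 mg/L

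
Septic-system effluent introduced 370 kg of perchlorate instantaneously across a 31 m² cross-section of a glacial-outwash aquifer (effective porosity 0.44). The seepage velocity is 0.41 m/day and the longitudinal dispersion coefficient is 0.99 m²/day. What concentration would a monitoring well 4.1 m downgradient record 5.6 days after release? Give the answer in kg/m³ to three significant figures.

2.81 kg/m³

For an instantaneous plane source, C(x,t) = M/(n_e·A·√(4πDt)) · exp(−(x−vt)²/(4Dt)), with n_e·A the pore (flow) area.
Plume center vt = 0.41 × 5.6 = 2.296 m, so the well at 4.1 m is 1.804 m downgradient of the peak.
√(4πDt) = 8.347 m, giving peak height M/(n_e·A·√(4πDt)) = 370/(0.44 × 31 × 8.347) = 3.250 kg/m³.
(x−vt)²/(4Dt) = (1.804)²/(4 × 0.99 × 5.6) = 0.1468; exp(−0.1468) = 0.8635.
C = 3.250 × 0.8635 = 2.81 kg/m³.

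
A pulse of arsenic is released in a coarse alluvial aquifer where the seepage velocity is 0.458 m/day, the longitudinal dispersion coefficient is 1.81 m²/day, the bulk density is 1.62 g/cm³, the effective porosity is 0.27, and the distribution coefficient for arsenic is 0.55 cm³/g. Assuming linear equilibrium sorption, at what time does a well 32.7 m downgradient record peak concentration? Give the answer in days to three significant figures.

272 days

Retardation factor R = 1 + ρ_b·K_d/n = 1 + 1.62 × 0.55/0.27 = 4.300.
Sorption retards both mechanisms: v_R = v/R = 0.1065 m/day, D_R = D/R = 0.4209 m²/day.
Peak time from v_R²t² + 2D_R t − x² = 0: t = (√(D_R² + v_R²x²) − D_R)/v_R².
√(D_R² + v_R²x²) = √(0.4209² + 0.1065² × 32.7²) = 3.508; v_R² = 0.01134.
t = (3.508 − 0.4209)/0.01134 = 272 days.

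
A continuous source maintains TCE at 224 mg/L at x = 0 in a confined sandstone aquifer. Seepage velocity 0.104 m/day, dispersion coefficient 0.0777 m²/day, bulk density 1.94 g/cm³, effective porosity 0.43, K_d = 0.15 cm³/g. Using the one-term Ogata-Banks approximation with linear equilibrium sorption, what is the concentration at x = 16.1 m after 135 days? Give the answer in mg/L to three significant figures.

Retardation factor R = 1 + ρ_b·K_d/n = 1 + 1.94 × 0.15/0.43 = 1.677.
Sorption retards both mechanisms: v_R = v/R = 0.06202 m/day, D_R = D/R = 0.04633 m²/day.
v_R·t = 0.06202 × 135 = 8.3727 m; 2√(D_R t) = 5.002 m; argument = (16.1 − 8.3727)/5.002 = 1.545.
C = C₀ × ½·erfc(1.545) = 224 × 0.01445 = 3.24 mg/L.

3.24 mg/L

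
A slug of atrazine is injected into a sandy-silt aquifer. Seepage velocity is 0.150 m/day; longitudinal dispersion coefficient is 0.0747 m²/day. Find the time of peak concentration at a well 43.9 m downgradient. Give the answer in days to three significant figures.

289 days

For the 1D instantaneous-source solution, setting ∂C/∂t = 0 at fixed x gives v²t² + 2Dt − x² = 0, so t = (√(D² + v²x²) − D)/v².
√(D² + v²x²) = √(0.0747² + 0.150² × 43.9²) = 6.585; v² = 0.0225.
t = (6.585 − 0.0747)/0.0225 = 289 days (vs. the pure-advection estimate x/v = 293 d).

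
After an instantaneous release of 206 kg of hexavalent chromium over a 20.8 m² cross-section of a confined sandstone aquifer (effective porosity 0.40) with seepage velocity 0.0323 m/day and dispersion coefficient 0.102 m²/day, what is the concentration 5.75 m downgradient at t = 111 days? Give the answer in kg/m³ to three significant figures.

For an instantaneous plane source, C(x,t) = M/(n_e·A·√(4πDt)) · exp(−(x−vt)²/(4Dt)), with n_e·A the pore (flow) area.
Plume center vt = 0.0323 × 111 = 3.5853 m, so the well at 5.75 m is 2.1647 m downgradient of the peak.
√(4πDt) = 11.93 m, giving peak height M/(n_e·A·√(4πDt)) = 206/(0.40 × 20.8 × 11.93) = 2.075 kg/m³.
(x−vt)²/(4Dt) = (2.1647)²/(4 × 0.102 × 111) = 0.1035; exp(−0.1035) = 0.9017.
C = 2.075 × 0.9017 = 1.87 kg/m³.

1.87 kg/m³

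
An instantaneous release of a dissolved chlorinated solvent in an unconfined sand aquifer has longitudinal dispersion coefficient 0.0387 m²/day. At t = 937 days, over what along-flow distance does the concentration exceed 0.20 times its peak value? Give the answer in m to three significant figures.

The plume is Gaussian with σ = √(2Dt) = √(2 × 0.0387 × 937) = 8.516 m.
C/C_peak = exp(−Δx²/(2σ²)) = 0.20 ⇒ Δx = σ·√(−2 ln 0.20) = 8.516 × 1.794 = 15.28 m.
Width = 2Δx = 30.6 m.

30.6 m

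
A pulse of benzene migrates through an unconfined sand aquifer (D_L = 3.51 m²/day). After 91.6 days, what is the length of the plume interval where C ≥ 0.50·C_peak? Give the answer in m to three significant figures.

The plume is Gaussian with σ = √(2Dt) = √(2 × 3.51 × 91.6) = 25.36 m.
C/C_peak = exp(−Δx²/(2σ²)) = 0.50 ⇒ Δx = σ·√(−2 ln 0.50) = 25.36 × 1.177 = 29.85 m.
Width = 2Δx = 59.7 m.

59.7 m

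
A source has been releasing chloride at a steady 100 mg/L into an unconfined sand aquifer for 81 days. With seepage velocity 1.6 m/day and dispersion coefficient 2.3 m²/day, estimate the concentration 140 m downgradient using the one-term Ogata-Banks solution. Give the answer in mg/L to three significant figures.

For a continuous step input, C/C₀ ≈ ½·erfc((x−vt)/(2√(Dt))).
vt = 1.6 × 81 = 129.6 m and 2√(Dt) = 2√(2.3 × 81) = 27.30 m.
Argument (x−vt)/(2√(Dt)) = (140 − 129.6)/27.30 = 0.3810; ½·erfc(0.3810) = 0.2950.
C = 100 × 0.2950 = 29.5 mg/L.

29.5 mg/L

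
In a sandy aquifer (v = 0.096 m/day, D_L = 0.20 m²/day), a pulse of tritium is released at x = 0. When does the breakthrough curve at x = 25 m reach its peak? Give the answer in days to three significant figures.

240 days

For the 1D instantaneous-source solution, setting ∂C/∂t = 0 at fixed x gives v²t² + 2Dt − x² = 0, so t = (√(D² + v²x²) − D)/v².
√(D² + v²x²) = √(0.20² + 0.096² × 25²) = 2.408; v² = 0.009216.
t = (2.408 − 0.20)/0.009216 = 240 days (vs. the pure-advection estimate x/v = 260 d).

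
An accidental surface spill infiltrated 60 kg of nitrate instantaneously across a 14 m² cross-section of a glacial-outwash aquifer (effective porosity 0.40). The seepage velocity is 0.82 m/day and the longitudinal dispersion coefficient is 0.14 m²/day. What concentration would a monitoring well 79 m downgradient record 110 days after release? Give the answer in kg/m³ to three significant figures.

0.101 kg/m³

For an instantaneous plane source, C(x,t) = M/(n_e·A·√(4πDt)) · exp(−(x−vt)²/(4Dt)), with n_e·A the pore (flow) area.
Plume center vt = 0.82 × 110 = 90.2 m, so the well at 79 m is 11.2 m upgradient of the peak.
√(4πDt) = 13.91 m, giving peak height M/(n_e·A·√(4πDt)) = 60/(0.40 × 14 × 13.91) = 0.7703 kg/m³.
(x−vt)²/(4Dt) = (-11.2)²/(4 × 0.14 × 110) = 2.036; exp(−2.036) = 0.1305.
C = 0.7703 × 0.1305 = 0.101 kg/m³.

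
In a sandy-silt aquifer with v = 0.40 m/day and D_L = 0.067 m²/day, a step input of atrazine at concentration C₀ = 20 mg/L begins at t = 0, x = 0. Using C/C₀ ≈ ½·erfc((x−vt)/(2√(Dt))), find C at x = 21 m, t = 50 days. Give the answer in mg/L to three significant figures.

6.99 mg/L

For a continuous step input, C/C₀ ≈ ½·erfc((x−vt)/(2√(Dt))).
vt = 0.40 × 50 = 20 m and 2√(Dt) = 2√(0.067 × 50) = 3.661 m.
Argument (x−vt)/(2√(Dt)) = (21 − 20)/3.661 = 0.2731; ½·erfc(0.2731) = 0.3497.
C = 20 × 0.3497 = 6.99 mg/L.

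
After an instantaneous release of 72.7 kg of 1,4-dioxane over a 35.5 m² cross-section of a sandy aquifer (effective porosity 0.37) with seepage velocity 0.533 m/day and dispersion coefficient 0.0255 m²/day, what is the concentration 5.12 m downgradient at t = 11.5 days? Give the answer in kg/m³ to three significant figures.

For an instantaneous plane source, C(x,t) = M/(n_e·A·√(4πDt)) · exp(−(x−vt)²/(4Dt)), with n_e·A the pore (flow) area.
Plume center vt = 0.533 × 11.5 = 6.1295 m, so the well at 5.12 m is 1.0095 m upgradient of the peak.
√(4πDt) = 1.920 m, giving peak height M/(n_e·A·√(4πDt)) = 72.7/(0.37 × 35.5 × 1.920) = 2.883 kg/m³.
(x−vt)²/(4Dt) = (-1.0095)²/(4 × 0.0255 × 11.5) = 0.8688; exp(−0.8688) = 0.4195.
C = 2.883 × 0.4195 = 1.21 kg/m³.

1.21 kg/m³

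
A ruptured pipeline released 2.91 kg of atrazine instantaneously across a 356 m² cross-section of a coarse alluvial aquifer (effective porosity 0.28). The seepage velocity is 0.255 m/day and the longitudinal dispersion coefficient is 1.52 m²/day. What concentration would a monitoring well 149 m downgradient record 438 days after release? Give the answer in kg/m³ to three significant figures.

0.000189 kg/m³

For an instantaneous plane source, C(x,t) = M/(n_e·A·√(4πDt)) · exp(−(x−vt)²/(4Dt)), with n_e·A the pore (flow) area.
Plume center vt = 0.255 × 438 = 111.69 m, so the well at 149 m is 37.31 m downgradient of the peak.
√(4πDt) = 91.47 m, giving peak height M/(n_e·A·√(4πDt)) = 2.91/(0.28 × 356 × 91.47) = 0.0003192 kg/m³.
(x−vt)²/(4Dt) = (37.31)²/(4 × 1.52 × 438) = 0.5227; exp(−0.5227) = 0.5929.
C = 0.0003192 × 0.5929 = 0.000189 kg/m³.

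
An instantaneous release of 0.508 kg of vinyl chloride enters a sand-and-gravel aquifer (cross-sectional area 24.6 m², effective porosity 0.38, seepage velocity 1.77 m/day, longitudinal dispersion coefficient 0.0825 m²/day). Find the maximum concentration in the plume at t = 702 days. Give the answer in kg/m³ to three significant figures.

0.00201 kg/m³

The peak of an instantaneous 1D plume sits at x = vt; there the Gaussian factor is 1 and C_max = M/(n_e·A·√(4πDt)), where n_e·A is the pore area the mass is dissolved in.
√(4πDt) = √(4π × 0.0825 × 702) = 26.98 m, so C_max = 0.508/(0.38 × 24.6 × 26.98) = 0.00201 kg/m³.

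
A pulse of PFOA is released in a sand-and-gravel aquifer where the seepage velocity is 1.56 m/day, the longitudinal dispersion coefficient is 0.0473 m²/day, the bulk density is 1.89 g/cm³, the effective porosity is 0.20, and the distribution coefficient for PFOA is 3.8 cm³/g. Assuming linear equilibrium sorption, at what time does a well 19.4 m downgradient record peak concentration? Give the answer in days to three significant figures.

458 days

Retardation factor R = 1 + ρ_b·K_d/n = 1 + 1.89 × 3.8/0.20 = 36.91.
Sorption retards both mechanisms: v_R = v/R = 0.04226 m/day, D_R = D/R = 0.001281 m²/day.
Peak time from v_R²t² + 2D_R t − x² = 0: t = (√(D_R² + v_R²x²) − D_R)/v_R².
√(D_R² + v_R²x²) = √(0.001281² + 0.04226² × 19.4²) = 0.8198; v_R² = 0.001786.
t = (0.8198 − 0.001281)/0.001786 = 458 days.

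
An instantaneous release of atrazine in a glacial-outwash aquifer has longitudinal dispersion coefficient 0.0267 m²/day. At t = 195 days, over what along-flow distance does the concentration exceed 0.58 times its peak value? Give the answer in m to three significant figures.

6.74 m

The plume is Gaussian with σ = √(2Dt) = √(2 × 0.0267 × 195) = 3.227 m.
C/C_peak = exp(−Δx²/(2σ²)) = 0.58 ⇒ Δx = σ·√(−2 ln 0.58) = 3.227 × 1.044 = 3.369 m.
Width = 2Δx = 6.74 m.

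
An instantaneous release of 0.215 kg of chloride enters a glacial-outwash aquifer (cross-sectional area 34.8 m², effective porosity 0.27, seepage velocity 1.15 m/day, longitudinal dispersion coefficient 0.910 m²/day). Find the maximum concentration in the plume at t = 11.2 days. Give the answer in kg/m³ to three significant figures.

The peak of an instantaneous 1D plume sits at x = vt; there the Gaussian factor is 1 and C_max = M/(n_e·A·√(4πDt)), where n_e·A is the pore area the mass is dissolved in.
√(4πDt) = √(4π × 0.910 × 11.2) = 11.32 m, so C_max = 0.215/(0.27 × 34.8 × 11.32) = 0.00202 kg/m³.

0.00202 kg/m³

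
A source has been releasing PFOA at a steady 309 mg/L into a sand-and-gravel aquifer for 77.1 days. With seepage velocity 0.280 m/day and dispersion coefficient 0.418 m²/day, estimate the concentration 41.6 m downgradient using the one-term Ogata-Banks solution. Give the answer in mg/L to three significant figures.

1.96 mg/L

For a continuous step input, C/C₀ ≈ ½·erfc((x−vt)/(2√(Dt))).
vt = 0.280 × 77.1 = 21.588 m and 2√(Dt) = 2√(0.418 × 77.1) = 11.35 m.
Argument (x−vt)/(2√(Dt)) = (41.6 − 21.588)/11.35 = 1.763; ½·erfc(1.763) = 0.006329.
C = 309 × 0.006329 = 1.96 mg/L.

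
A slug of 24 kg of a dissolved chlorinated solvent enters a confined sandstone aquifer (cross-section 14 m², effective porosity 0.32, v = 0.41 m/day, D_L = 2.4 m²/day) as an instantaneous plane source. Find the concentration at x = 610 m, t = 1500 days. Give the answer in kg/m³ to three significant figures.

For an instantaneous plane source, C(x,t) = M/(n_e·A·√(4πDt)) · exp(−(x−vt)²/(4Dt)), with n_e·A the pore (flow) area.
Plume center vt = 0.41 × 1500 = 615 m, so the well at 610 m is 5 m upgradient of the peak.
√(4πDt) = 212.7 m, giving peak height M/(n_e·A·√(4πDt)) = 24/(0.32 × 14 × 212.7) = 0.02519 kg/m³.
(x−vt)²/(4Dt) = (-5)²/(4 × 2.4 × 1500) = 0.001736; exp(−0.001736) = 0.9983.
C = 0.02519 × 0.9983 = 0.0251 kg/m³.

0.0251 kg/m³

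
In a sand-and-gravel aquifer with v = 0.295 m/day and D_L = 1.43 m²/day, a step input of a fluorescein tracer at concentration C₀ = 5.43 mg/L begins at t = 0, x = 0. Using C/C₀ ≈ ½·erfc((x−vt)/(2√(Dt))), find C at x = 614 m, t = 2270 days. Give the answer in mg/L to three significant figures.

For a continuous step input, C/C₀ ≈ ½·erfc((x−vt)/(2√(Dt))).
vt = 0.295 × 2270 = 669.65 m and 2√(Dt) = 2√(1.43 × 2270) = 113.9 m.
Argument (x−vt)/(2√(Dt)) = (614 − 669.65)/113.9 = -0.4886; ½·erfc(-0.4886) = 0.7552.
C = 5.43 × 0.7552 = 4.10 mg/L.

4.10 mg/L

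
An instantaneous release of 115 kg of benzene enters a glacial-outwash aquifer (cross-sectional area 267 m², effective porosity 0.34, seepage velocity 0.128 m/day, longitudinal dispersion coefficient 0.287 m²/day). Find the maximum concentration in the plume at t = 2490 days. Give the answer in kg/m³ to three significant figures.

0.0134 kg/m³

The peak of an instantaneous 1D plume sits at x = vt; there the Gaussian factor is 1 and C_max = M/(n_e·A·√(4πDt)), where n_e·A is the pore area the mass is dissolved in.
√(4πDt) = √(4π × 0.287 × 2490) = 94.76 m, so C_max = 115/(0.34 × 267 × 94.76) = 0.0134 kg/m³.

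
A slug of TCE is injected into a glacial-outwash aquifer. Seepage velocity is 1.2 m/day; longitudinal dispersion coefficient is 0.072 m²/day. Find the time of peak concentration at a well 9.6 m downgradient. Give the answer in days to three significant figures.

For the 1D instantaneous-source solution, setting ∂C/∂t = 0 at fixed x gives v²t² + 2Dt − x² = 0, so t = (√(D² + v²x²) − D)/v².
√(D² + v²x²) = √(0.072² + 1.2² × 9.6²) = 11.52; v² = 1.44.
t = (11.52 − 0.072)/1.44 = 7.95 days (vs. the pure-advection estimate x/v = 8.00 d).

7.95 days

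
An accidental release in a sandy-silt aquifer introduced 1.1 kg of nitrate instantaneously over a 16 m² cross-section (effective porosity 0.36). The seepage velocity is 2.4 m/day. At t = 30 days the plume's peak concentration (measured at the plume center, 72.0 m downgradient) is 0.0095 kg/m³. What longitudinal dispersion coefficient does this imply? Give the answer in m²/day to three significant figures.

At the plume center C_max = M/(n_e·A·√(4πDt)), so D = M²/(4πt·(n_e·A·C_max)²).
n_e·A·C_max = 0.36 × 16 × 0.0095 = 0.05472 kg/m.
D = 1.1²/(4π × 30 × 0.05472²) = 1.07 m²/day.

1.07 m²/day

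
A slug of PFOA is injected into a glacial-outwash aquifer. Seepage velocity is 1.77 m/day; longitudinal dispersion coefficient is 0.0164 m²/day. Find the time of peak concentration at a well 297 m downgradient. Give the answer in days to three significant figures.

168 days

For the 1D instantaneous-source solution, setting ∂C/∂t = 0 at fixed x gives v²t² + 2Dt − x² = 0, so t = (√(D² + v²x²) − D)/v².
√(D² + v²x²) = √(0.0164² + 1.77² × 297²) = 525.7; v² = 3.1329.
t = (525.7 − 0.0164)/3.1329 = 168 days (vs. the pure-advection estimate x/v = 168 d).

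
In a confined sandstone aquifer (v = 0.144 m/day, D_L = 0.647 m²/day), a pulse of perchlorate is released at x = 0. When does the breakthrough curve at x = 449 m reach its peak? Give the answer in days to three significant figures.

For the 1D instantaneous-source solution, setting ∂C/∂t = 0 at fixed x gives v²t² + 2Dt − x² = 0, so t = (√(D² + v²x²) − D)/v².
√(D² + v²x²) = √(0.647² + 0.144² × 449²) = 64.66; v² = 0.020736.
t = (64.66 − 0.647)/0.020736 = 3090 days (vs. the pure-advection estimate x/v = 3120 d).

3090 days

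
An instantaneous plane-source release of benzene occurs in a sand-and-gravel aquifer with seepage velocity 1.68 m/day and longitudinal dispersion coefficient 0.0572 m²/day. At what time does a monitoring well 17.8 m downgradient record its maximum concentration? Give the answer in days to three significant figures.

10.6 days

For the 1D instantaneous-source solution, setting ∂C/∂t = 0 at fixed x gives v²t² + 2Dt − x² = 0, so t = (√(D² + v²x²) − D)/v².
√(D² + v²x²) = √(0.0572² + 1.68² × 17.8²) = 29.90; v² = 2.8224.
t = (29.90 − 0.0572)/2.8224 = 10.6 days (vs. the pure-advection estimate x/v = 10.6 d).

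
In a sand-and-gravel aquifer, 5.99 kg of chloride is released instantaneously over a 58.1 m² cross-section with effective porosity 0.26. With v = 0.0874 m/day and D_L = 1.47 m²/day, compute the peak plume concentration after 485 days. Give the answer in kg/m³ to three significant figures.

The peak of an instantaneous 1D plume sits at x = vt; there the Gaussian factor is 1 and C_max = M/(n_e·A·√(4πDt)), where n_e·A is the pore area the mass is dissolved in.
√(4πDt) = √(4π × 1.47 × 485) = 94.65 m, so C_max = 5.99/(0.26 × 58.1 × 94.65) = 0.00419 kg/m³.

0.00419 kg/m³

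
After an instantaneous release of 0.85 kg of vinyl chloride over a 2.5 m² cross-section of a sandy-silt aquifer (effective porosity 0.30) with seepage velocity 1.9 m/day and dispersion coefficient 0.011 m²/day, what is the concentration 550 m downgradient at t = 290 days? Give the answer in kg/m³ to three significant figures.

0.166 kg/m³

For an instantaneous plane source, C(x,t) = M/(n_e·A·√(4πDt)) · exp(−(x−vt)²/(4Dt)), with n_e·A the pore (flow) area.
Plume center vt = 1.9 × 290 = 551 m, so the well at 550 m is 1 m upgradient of the peak.
√(4πDt) = 6.331 m, giving peak height M/(n_e·A·√(4πDt)) = 0.85/(0.30 × 2.5 × 6.331) = 0.1790 kg/m³.
(x−vt)²/(4Dt) = (-1)²/(4 × 0.011 × 290) = 0.07837; exp(−0.07837) = 0.9246.
C = 0.1790 × 0.9246 = 0.166 kg/m³.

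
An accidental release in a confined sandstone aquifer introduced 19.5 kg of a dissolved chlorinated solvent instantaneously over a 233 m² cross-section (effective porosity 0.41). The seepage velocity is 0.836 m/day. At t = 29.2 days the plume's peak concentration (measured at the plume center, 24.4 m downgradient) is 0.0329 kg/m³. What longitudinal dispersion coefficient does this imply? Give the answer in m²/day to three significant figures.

At the plume center C_max = M/(n_e·A·√(4πDt)), so D = M²/(4πt·(n_e·A·C_max)²).
n_e·A·C_max = 0.41 × 233 × 0.0329 = 3.143 kg/m.
D = 19.5²/(4π × 29.2 × 3.143²) = 0.105 m²/day.

0.105 m²/day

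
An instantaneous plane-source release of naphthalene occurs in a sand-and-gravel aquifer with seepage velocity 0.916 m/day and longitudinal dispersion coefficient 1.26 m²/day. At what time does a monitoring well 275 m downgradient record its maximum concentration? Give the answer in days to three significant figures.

For the 1D instantaneous-source solution, setting ∂C/∂t = 0 at fixed x gives v²t² + 2Dt − x² = 0, so t = (√(D² + v²x²) − D)/v².
√(D² + v²x²) = √(1.26² + 0.916² × 275²) = 251.9; v² = 0.839056.
t = (251.9 − 1.26)/0.839056 = 299 days (vs. the pure-advection estimate x/v = 300 d).

299 days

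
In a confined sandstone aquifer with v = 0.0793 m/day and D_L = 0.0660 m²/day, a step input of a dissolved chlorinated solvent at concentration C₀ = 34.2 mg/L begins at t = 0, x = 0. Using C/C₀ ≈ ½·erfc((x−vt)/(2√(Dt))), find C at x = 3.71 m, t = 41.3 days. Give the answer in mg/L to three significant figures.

14.6 mg/L

For a continuous step input, C/C₀ ≈ ½·erfc((x−vt)/(2√(Dt))).
vt = 0.0793 × 41.3 = 3.27509 m and 2√(Dt) = 2√(0.0660 × 41.3) = 3.302 m.
Argument (x−vt)/(2√(Dt)) = (3.71 − 3.27509)/3.302 = 0.1317; ½·erfc(0.1317) = 0.4261.
C = 34.2 × 0.4261 = 14.6 mg/L.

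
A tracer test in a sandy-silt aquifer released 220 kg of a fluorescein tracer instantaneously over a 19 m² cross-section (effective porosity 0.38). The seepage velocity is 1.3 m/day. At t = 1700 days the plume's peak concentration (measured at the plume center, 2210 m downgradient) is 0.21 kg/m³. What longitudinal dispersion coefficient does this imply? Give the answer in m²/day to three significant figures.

0.986 m²/day

At the plume center C_max = M/(n_e·A·√(4πDt)), so D = M²/(4πt·(n_e·A·C_max)²).
n_e·A·C_max = 0.38 × 19 × 0.21 = 1.516 kg/m.
D = 220²/(4π × 1700 × 1.516²) = 0.986 m²/day.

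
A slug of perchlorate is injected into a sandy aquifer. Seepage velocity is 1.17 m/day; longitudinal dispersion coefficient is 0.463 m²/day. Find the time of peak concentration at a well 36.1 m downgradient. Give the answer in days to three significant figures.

30.5 days

For the 1D instantaneous-source solution, setting ∂C/∂t = 0 at fixed x gives v²t² + 2Dt − x² = 0, so t = (√(D² + v²x²) − D)/v².
√(D² + v²x²) = √(0.463² + 1.17² × 36.1²) = 42.24; v² = 1.3689.
t = (42.24 − 0.463)/1.3689 = 30.5 days (vs. the pure-advection estimate x/v = 30.9 d).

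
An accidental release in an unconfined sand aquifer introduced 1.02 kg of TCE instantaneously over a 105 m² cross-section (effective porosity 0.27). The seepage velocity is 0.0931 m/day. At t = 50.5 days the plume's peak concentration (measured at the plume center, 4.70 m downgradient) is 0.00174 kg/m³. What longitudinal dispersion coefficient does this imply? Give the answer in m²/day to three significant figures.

At the plume center C_max = M/(n_e·A·√(4πDt)), so D = M²/(4πt·(n_e·A·C_max)²).
n_e·A·C_max = 0.27 × 105 × 0.00174 = 0.04933 kg/m.
D = 1.02²/(4π × 50.5 × 0.04933²) = 0.674 m²/day.

0.674 m²/day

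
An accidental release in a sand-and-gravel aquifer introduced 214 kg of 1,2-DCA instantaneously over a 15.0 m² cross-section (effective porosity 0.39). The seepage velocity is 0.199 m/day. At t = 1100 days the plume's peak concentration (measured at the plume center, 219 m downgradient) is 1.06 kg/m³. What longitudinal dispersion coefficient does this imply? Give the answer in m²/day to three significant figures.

0.0862 m²/day

At the plume center C_max = M/(n_e·A·√(4πDt)), so D = M²/(4πt·(n_e·A·C_max)²).
n_e·A·C_max = 0.39 × 15.0 × 1.06 = 6.201 kg/m.
D = 214²/(4π × 1100 × 6.201²) = 0.0862 m²/day.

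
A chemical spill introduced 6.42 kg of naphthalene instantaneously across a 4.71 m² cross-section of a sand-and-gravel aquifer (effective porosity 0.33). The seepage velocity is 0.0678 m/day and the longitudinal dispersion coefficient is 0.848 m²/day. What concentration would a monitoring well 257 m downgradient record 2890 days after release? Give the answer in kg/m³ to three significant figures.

0.0161 kg/m³

For an instantaneous plane source, C(x,t) = M/(n_e·A·√(4πDt)) · exp(−(x−vt)²/(4Dt)), with n_e·A the pore (flow) area.
Plume center vt = 0.0678 × 2890 = 195.942 m, so the well at 257 m is 61.058 m downgradient of the peak.
√(4πDt) = 175.5 m, giving peak height M/(n_e·A·√(4πDt)) = 6.42/(0.33 × 4.71 × 175.5) = 0.02354 kg/m³.
(x−vt)²/(4Dt) = (61.058)²/(4 × 0.848 × 2890) = 0.3803; exp(−0.3803) = 0.6837.
C = 0.02354 × 0.6837 = 0.0161 kg/m³.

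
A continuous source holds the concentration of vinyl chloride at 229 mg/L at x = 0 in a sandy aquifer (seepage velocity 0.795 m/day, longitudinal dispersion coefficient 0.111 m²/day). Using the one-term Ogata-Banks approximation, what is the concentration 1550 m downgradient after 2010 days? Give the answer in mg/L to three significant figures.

For a continuous step input, C/C₀ ≈ ½·erfc((x−vt)/(2√(Dt))).
vt = 0.795 × 2010 = 1597.95 m and 2√(Dt) = 2√(0.111 × 2010) = 29.87 m.
Argument (x−vt)/(2√(Dt)) = (1550 − 1597.95)/29.87 = -1.605; ½·erfc(-1.605) = 0.9884.
C = 229 × 0.9884 = 226 mg/L.

226 mg/L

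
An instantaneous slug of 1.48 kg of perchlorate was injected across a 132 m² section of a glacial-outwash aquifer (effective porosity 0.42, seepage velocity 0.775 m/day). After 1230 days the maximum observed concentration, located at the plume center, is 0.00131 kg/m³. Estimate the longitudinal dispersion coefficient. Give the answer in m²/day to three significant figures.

0.0269 m²/day

At the plume center C_max = M/(n_e·A·√(4πDt)), so D = M²/(4πt·(n_e·A·C_max)²).
n_e·A·C_max = 0.42 × 132 × 0.00131 = 0.07263 kg/m.
D = 1.48²/(4π × 1230 × 0.07263²) = 0.0269 m²/day.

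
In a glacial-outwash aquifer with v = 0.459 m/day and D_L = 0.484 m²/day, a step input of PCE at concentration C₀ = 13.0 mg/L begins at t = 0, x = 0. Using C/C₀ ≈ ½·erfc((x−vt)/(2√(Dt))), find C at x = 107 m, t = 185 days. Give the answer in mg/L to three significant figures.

For a continuous step input, C/C₀ ≈ ½·erfc((x−vt)/(2√(Dt))).
vt = 0.459 × 185 = 84.915 m and 2√(Dt) = 2√(0.484 × 185) = 18.93 m.
Argument (x−vt)/(2√(Dt)) = (107 − 84.915)/18.93 = 1.167; ½·erfc(1.167) = 0.04943.
C = 13.0 × 0.04943 = 0.643 mg/L.

0.643 mg/L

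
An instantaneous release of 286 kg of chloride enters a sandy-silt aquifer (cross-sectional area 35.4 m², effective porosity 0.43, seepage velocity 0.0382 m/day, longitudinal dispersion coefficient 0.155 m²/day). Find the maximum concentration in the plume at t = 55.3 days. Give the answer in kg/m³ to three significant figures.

1.81 kg/m³

The peak of an instantaneous 1D plume sits at x = vt; there the Gaussian factor is 1 and C_max = M/(n_e·A·√(4πDt)), where n_e·A is the pore area the mass is dissolved in.
√(4πDt) = √(4π × 0.155 × 55.3) = 10.38 m, so C_max = 286/(0.43 × 35.4 × 10.38) = 1.81 kg/m³.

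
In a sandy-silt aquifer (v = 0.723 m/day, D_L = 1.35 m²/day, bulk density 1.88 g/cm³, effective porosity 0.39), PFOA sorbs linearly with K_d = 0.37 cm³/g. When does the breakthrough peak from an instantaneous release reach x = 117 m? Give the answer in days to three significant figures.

443 days

Retardation factor R = 1 + ρ_b·K_d/n = 1 + 1.88 × 0.37/0.39 = 2.784.
Sorption retards both mechanisms: v_R = v/R = 0.2597 m/day, D_R = D/R = 0.4849 m²/day.
Peak time from v_R²t² + 2D_R t − x² = 0: t = (√(D_R² + v_R²x²) − D_R)/v_R².
√(D_R² + v_R²x²) = √(0.4849² + 0.2597² × 117²) = 30.39; v_R² = 0.06744.
t = (30.39 − 0.4849)/0.06744 = 443 days.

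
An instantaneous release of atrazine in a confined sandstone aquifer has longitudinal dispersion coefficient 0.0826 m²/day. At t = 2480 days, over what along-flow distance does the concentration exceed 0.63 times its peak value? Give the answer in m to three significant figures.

38.9 m

The plume is Gaussian with σ = √(2Dt) = √(2 × 0.0826 × 2480) = 20.24 m.
C/C_peak = exp(−Δx²/(2σ²)) = 0.63 ⇒ Δx = σ·√(−2 ln 0.63) = 20.24 × 0.9613 = 19.46 m.
Width = 2Δx = 38.9 m.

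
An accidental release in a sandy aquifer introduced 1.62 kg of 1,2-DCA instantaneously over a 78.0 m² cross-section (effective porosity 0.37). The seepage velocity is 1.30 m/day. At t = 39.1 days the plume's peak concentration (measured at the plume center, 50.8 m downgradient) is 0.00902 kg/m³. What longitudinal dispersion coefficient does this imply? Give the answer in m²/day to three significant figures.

At the plume center C_max = M/(n_e·A·√(4πDt)), so D = M²/(4πt·(n_e·A·C_max)²).
n_e·A·C_max = 0.37 × 78.0 × 0.00902 = 0.2603 kg/m.
D = 1.62²/(4π × 39.1 × 0.2603²) = 0.0788 m²/day.

0.0788 m²/day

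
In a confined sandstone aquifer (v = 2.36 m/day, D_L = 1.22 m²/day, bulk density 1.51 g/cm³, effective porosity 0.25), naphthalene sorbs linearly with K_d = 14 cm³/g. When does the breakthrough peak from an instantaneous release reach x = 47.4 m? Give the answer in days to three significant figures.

1700 days

Retardation factor R = 1 + ρ_b·K_d/n = 1 + 1.51 × 14/0.25 = 85.56.
Sorption retards both mechanisms: v_R = v/R = 0.02758 m/day, D_R = D/R = 0.01426 m²/day.
Peak time from v_R²t² + 2D_R t − x² = 0: t = (√(D_R² + v_R²x²) − D_R)/v_R².
√(D_R² + v_R²x²) = √(0.01426² + 0.02758² × 47.4²) = 1.307; v_R² = 0.0007607.
t = (1.307 − 0.01426)/0.0007607 = 1700 days.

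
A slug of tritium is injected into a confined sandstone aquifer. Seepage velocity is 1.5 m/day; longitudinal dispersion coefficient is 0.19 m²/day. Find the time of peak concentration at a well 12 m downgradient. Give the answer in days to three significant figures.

7.92 days

For the 1D instantaneous-source solution, setting ∂C/∂t = 0 at fixed x gives v²t² + 2Dt − x² = 0, so t = (√(D² + v²x²) − D)/v².
√(D² + v²x²) = √(0.19² + 1.5² × 12²) = 18.00; v² = 2.25.
t = (18.00 − 0.19)/2.25 = 7.92 days (vs. the pure-advection estimate x/v = 8.00 d).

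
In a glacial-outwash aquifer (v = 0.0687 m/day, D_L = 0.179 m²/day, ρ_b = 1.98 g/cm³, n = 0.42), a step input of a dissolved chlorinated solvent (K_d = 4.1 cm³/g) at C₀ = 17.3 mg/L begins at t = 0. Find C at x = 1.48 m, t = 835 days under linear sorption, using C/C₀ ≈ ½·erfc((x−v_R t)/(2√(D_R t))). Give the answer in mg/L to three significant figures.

Retardation factor R = 1 + ρ_b·K_d/n = 1 + 1.98 × 4.1/0.42 = 20.33.
Sorption retards both mechanisms: v_R = v/R = 0.003379 m/day, D_R = D/R = 0.008805 m²/day.
v_R·t = 0.003379 × 835 = 2.821465 m; 2√(D_R t) = 5.423 m; argument = (1.48 − 2.821465)/5.423 = -0.2474.
C = C₀ × ½·erfc(-0.2474) = 17.3 × 0.6368 = 11.0 mg/L.

11.0 mg/L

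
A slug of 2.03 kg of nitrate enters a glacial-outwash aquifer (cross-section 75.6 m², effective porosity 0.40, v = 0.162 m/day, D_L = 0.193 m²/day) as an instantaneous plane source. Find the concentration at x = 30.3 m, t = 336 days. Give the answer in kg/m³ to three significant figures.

0.000249 kg/m³

For an instantaneous plane source, C(x,t) = M/(n_e·A·√(4πDt)) · exp(−(x−vt)²/(4Dt)), with n_e·A the pore (flow) area.
Plume center vt = 0.162 × 336 = 54.432 m, so the well at 30.3 m is 24.132 m upgradient of the peak.
√(4πDt) = 28.55 m, giving peak height M/(n_e·A·√(4πDt)) = 2.03/(0.40 × 75.6 × 28.55) = 0.002351 kg/m³.
(x−vt)²/(4Dt) = (-24.132)²/(4 × 0.193 × 336) = 2.245; exp(−2.245) = 0.1059.
C = 0.002351 × 0.1059 = 0.000249 kg/m³.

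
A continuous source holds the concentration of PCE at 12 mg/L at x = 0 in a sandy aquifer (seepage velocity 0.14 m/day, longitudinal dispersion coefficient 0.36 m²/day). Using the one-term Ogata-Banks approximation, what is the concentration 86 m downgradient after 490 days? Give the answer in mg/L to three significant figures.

2.13 mg/L

For a continuous step input, C/C₀ ≈ ½·erfc((x−vt)/(2√(Dt))).
vt = 0.14 × 490 = 68.6 m and 2√(Dt) = 2√(0.36 × 490) = 26.56 m.
Argument (x−vt)/(2√(Dt)) = (86 − 68.6)/26.56 = 0.6551; ½·erfc(0.6551) = 0.1771.
C = 12 × 0.1771 = 2.13 mg/L.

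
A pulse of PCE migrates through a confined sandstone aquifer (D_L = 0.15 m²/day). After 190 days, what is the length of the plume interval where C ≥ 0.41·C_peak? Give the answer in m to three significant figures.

The plume is Gaussian with σ = √(2Dt) = √(2 × 0.15 × 190) = 7.550 m.
C/C_peak = exp(−Δx²/(2σ²)) = 0.41 ⇒ Δx = σ·√(−2 ln 0.41) = 7.550 × 1.335 = 10.08 m.
Width = 2Δx = 20.2 m.

20.2 m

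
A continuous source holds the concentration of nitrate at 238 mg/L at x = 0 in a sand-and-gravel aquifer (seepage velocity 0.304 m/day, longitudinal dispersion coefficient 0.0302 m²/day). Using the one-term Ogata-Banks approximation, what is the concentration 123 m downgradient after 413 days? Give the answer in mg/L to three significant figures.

For a continuous step input, C/C₀ ≈ ½·erfc((x−vt)/(2√(Dt))).
vt = 0.304 × 413 = 125.552 m and 2√(Dt) = 2√(0.0302 × 413) = 7.063 m.
Argument (x−vt)/(2√(Dt)) = (123 − 125.552)/7.063 = -0.3613; ½·erfc(-0.3613) = 0.6953.
C = 238 × 0.6953 = 165 mg/L.

165 mg/L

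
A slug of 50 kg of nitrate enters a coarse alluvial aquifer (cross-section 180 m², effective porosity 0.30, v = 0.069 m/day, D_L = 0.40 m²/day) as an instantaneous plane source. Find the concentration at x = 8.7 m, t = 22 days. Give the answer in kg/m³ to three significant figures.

0.0203 kg/m³

For an instantaneous plane source, C(x,t) = M/(n_e·A·√(4πDt)) · exp(−(x−vt)²/(4Dt)), with n_e·A the pore (flow) area.
Plume center vt = 0.069 × 22 = 1.518 m, so the well at 8.7 m is 7.182 m downgradient of the peak.
√(4πDt) = 10.52 m, giving peak height M/(n_e·A·√(4πDt)) = 50/(0.30 × 180 × 10.52) = 0.08802 kg/m³.
(x−vt)²/(4Dt) = (7.182)²/(4 × 0.40 × 22) = 1.465; exp(−1.465) = 0.2311.
C = 0.08802 × 0.2311 = 0.0203 kg/m³.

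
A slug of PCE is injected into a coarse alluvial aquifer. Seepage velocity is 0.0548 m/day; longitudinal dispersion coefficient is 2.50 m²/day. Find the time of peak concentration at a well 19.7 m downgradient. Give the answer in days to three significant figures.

74.3 days

For the 1D instantaneous-source solution, setting ∂C/∂t = 0 at fixed x gives v²t² + 2Dt − x² = 0, so t = (√(D² + v²x²) − D)/v².
√(D² + v²x²) = √(2.50² + 0.0548² × 19.7²) = 2.723; v² = 0.00300304.
t = (2.723 − 2.50)/0.00300304 = 74.3 days (vs. the pure-advection estimate x/v = 359 d).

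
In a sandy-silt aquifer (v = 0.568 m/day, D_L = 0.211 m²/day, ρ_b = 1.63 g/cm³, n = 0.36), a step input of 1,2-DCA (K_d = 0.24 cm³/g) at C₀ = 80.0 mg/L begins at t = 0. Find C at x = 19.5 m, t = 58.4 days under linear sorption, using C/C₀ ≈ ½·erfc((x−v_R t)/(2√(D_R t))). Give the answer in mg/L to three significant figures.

Retardation factor R = 1 + ρ_b·K_d/n = 1 + 1.63 × 0.24/0.36 = 2.087.
Sorption retards both mechanisms: v_R = v/R = 0.2722 m/day, D_R = D/R = 0.1011 m²/day.
v_R·t = 0.2722 × 58.4 = 15.89648 m; 2√(D_R t) = 4.860 m; argument = (19.5 − 15.89648)/4.860 = 0.7415.
C = C₀ × ½·erfc(0.7415) = 80.0 × 0.1472 = 11.8 mg/L.

11.8 mg/L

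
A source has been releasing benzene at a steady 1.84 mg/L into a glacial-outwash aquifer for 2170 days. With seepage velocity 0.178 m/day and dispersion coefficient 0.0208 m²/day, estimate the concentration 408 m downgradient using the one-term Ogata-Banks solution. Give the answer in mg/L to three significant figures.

For a continuous step input, C/C₀ ≈ ½·erfc((x−vt)/(2√(Dt))).
vt = 0.178 × 2170 = 386.26 m and 2√(Dt) = 2√(0.0208 × 2170) = 13.44 m.
Argument (x−vt)/(2√(Dt)) = (408 − 386.26)/13.44 = 1.618; ½·erfc(1.618) = 0.01106.
C = 1.84 × 0.01106 = 0.0204 mg/L.

0.0204 mg/L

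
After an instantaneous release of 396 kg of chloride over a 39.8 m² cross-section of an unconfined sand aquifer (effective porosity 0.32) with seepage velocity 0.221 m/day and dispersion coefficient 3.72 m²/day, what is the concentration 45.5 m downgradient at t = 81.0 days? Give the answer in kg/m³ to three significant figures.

0.269 kg/m³

For an instantaneous plane source, C(x,t) = M/(n_e·A·√(4πDt)) · exp(−(x−vt)²/(4Dt)), with n_e·A the pore (flow) area.
Plume center vt = 0.221 × 81.0 = 17.901 m, so the well at 45.5 m is 27.599 m downgradient of the peak.
√(4πDt) = 61.53 m, giving peak height M/(n_e·A·√(4πDt)) = 396/(0.32 × 39.8 × 61.53) = 0.5053 kg/m³.
(x−vt)²/(4Dt) = (27.599)²/(4 × 3.72 × 81.0) = 0.6320; exp(−0.6320) = 0.5315.
C = 0.5053 × 0.5315 = 0.269 kg/m³.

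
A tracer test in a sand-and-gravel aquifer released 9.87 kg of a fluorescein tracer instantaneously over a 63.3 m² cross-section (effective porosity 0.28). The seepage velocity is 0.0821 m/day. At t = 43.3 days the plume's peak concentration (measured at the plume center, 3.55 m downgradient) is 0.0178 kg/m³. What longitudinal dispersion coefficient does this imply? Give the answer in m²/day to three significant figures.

At the plume center C_max = M/(n_e·A·√(4πDt)), so D = M²/(4πt·(n_e·A·C_max)²).
n_e·A·C_max = 0.28 × 63.3 × 0.0178 = 0.3155 kg/m.
D = 9.87²/(4π × 43.3 × 0.3155²) = 1.80 m²/day.

1.80 m²/day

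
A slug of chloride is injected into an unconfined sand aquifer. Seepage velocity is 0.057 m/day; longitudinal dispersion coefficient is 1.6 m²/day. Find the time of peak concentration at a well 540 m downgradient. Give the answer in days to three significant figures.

8990 days

For the 1D instantaneous-source solution, setting ∂C/∂t = 0 at fixed x gives v²t² + 2Dt − x² = 0, so t = (√(D² + v²x²) − D)/v².
√(D² + v²x²) = √(1.6² + 0.057² × 540²) = 30.82; v² = 0.003249.
t = (30.82 − 1.6)/0.003249 = 8990 days (vs. the pure-advection estimate x/v = 9470 d).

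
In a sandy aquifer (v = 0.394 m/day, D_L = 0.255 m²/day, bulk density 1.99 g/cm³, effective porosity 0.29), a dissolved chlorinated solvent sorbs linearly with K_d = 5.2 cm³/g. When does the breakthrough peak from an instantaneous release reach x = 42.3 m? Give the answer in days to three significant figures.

Retardation factor R = 1 + ρ_b·K_d/n = 1 + 1.99 × 5.2/0.29 = 36.68.
Sorption retards both mechanisms: v_R = v/R = 0.01074 m/day, D_R = D/R = 0.006952 m²/day.
Peak time from v_R²t² + 2D_R t − x² = 0: t = (√(D_R² + v_R²x²) − D_R)/v_R².
√(D_R² + v_R²x²) = √(0.006952² + 0.01074² × 42.3²) = 0.4544; v_R² = 0.0001153.
t = (0.4544 − 0.006952)/0.0001153 = 3880 days.

3880 days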